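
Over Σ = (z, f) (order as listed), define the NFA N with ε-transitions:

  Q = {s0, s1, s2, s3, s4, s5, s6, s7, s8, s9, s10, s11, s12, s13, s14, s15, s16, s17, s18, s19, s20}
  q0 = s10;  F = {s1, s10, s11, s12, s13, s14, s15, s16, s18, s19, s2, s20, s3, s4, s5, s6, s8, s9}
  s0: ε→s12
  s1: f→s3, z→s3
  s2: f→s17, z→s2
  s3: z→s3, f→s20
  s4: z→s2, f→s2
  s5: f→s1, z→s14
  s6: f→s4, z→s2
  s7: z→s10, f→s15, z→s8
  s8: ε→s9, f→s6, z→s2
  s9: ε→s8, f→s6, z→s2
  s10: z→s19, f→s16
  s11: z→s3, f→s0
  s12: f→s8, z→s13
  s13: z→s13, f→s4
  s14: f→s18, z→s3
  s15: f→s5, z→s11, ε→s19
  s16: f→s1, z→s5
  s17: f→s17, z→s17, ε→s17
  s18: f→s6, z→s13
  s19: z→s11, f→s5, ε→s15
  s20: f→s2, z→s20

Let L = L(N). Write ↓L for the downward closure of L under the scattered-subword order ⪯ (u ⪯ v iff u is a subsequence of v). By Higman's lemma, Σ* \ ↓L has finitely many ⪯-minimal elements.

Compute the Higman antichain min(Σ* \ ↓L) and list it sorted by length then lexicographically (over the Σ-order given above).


|Q|=21, |F|=18, |δ|=47 (6 ε).
min D↑ (17 st, q0=0, F={16}): 0:z→1,f→2 1:z→3,f→4 2:z→4,f→5 3:z→6,f→7 4:z→8,f→5 5:z→6,f→6 6:z→6,f→9 7:z→10,f→11 8:z→6,f→12 9:z→9,f→13 10:z→10,f→14 11:z→13,f→15 12:z→10,f→15 13:z→13,f→16 14:z→13,f→13 15:z→13,f→14 16:z→16,f→16 [Hopcroft].
'zzzfff': N↓-sim [20, 18, 14, 6, 4, 2, 1] end={s17} — reject; 6/6 deletions ∈↓L.
'zzffzf': |S_i|=[20, 18, 14, 11, 6, 2, 1] end={s17} ∉↓L; 6/6 deletions ∈↓L.
'ffzfff': |S_i|=[20, 16, 11, 6, 4, 2, 1] end={s17} — reject; 6/6 del acc.
'ffffff': N↓-sim [20, 16, 11, 6, 4, 2, 1] end={s17} rej; 6/6 del acc.
4 obstructions.

min(Σ*\↓L) = [zzzfff, zzffzf, ffzfff, ffffff].


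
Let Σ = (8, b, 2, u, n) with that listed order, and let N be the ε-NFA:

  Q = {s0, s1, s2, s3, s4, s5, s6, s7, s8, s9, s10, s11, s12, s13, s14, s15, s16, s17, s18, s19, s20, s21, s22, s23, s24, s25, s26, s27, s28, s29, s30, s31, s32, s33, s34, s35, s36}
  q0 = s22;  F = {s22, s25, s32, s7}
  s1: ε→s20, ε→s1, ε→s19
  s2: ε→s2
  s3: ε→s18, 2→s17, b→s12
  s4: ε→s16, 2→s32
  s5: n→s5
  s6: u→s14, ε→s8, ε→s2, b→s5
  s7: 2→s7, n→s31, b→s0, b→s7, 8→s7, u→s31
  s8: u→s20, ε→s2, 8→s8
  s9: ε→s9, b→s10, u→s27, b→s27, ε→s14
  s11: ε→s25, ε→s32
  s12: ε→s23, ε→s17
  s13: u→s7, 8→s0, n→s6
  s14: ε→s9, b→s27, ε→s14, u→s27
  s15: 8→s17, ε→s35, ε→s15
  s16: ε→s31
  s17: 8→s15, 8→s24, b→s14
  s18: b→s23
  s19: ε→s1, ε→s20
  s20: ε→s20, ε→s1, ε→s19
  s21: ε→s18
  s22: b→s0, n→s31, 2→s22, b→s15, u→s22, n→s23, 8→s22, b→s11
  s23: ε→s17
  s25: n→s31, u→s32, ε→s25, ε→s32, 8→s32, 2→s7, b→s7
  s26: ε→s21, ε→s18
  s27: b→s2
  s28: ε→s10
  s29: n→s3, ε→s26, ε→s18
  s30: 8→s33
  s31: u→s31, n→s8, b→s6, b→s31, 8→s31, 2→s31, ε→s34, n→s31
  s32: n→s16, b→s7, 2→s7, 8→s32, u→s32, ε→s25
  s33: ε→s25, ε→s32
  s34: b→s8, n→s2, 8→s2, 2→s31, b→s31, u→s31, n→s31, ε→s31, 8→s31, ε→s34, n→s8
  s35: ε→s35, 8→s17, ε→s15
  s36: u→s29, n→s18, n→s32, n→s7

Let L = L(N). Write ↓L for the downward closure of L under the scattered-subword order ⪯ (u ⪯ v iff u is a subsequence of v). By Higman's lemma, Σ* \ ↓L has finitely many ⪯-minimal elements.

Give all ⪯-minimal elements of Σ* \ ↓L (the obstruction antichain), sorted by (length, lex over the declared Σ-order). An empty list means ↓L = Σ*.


Antichain: [n, bbu, b2u].

|Q|=37, |F|=4, |δ|=111 (42 ε).
min D↑ (4 st, q0=0, F={2}): 0:8→0,b→1,2→0,u→0,n→2 1:8→1,b→3,2→3,u→1,n→2 2:8→2,b→2,2→2,u→2,n→2 3:8→3,b→3,2→3,u→2,n→2.
'n': N↓-sim [25, 19] end={s1,s10,s14,s15,s16,s17,s19,s2,s20,s23,s24,s27,…} ∉↓L; 1/1 del acc.
'bbu': |S_i|=[25, 23, 15, 13] end={s1,s10,s14,s19,s2,s20,s27,s31,s34,s5,s6,s8,…} ∉↓L; 3/3 deletions ∈↓L.
'b2u': |S_i|=[25, 23, 15, 13] end={s1,s10,s14,s19,s2,s20,s27,s31,s34,s5,s6,s8,…} rej; 3/3 deletions ∈↓L.
3 minimals (antichain).


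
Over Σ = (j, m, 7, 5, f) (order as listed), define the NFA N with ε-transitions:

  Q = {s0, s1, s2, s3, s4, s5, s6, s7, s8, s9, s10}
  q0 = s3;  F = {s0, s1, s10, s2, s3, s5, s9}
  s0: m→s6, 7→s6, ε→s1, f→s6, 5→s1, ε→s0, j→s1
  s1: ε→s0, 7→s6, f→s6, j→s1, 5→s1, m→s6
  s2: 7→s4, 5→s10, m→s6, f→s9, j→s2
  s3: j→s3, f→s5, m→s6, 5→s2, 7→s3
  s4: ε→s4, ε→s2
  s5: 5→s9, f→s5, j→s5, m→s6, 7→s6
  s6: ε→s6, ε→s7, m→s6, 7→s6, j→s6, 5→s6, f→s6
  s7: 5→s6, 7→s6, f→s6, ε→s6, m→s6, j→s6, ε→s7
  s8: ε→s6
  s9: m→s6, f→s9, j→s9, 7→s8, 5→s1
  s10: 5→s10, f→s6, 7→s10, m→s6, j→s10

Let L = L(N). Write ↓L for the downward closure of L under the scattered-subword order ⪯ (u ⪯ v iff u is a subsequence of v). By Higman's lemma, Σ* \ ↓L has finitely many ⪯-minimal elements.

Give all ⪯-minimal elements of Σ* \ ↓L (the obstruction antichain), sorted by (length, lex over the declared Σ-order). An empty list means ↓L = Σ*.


|Q|=11, |F|=7, |δ|=55 (10 ε).
min D↑ (7 st, q0=0, F={1}): 0:j→0,m→1,7→0,5→2,f→3 1:j→1,m→1,7→1,5→1,f→1 2:j→2,m→1,7→2,5→4,f→5 3:j→3,m→1,7→1,5→5,f→3 4:j→4,m→1,7→4,5→4,f→1 5:j→5,m→1,7→1,5→6,f→5 6:j→6,m→1,7→1,5→6,f→1.
'm': run [11, 2] end={s6,s7} ∉↓L; 1/1 del acc.
'f7': N↓-sim [11, 7, 3] end={s6,s7,s8} — reject; 2/2 deletions ∈↓L.
'55f': N↓-sim [11, 9, 5, 2] end={s6,s7} ∉↓L; 3/3 single-dels accept.
3 words, ⪯-incomp.

min(Σ*\↓L) = [m, f7, 55f].


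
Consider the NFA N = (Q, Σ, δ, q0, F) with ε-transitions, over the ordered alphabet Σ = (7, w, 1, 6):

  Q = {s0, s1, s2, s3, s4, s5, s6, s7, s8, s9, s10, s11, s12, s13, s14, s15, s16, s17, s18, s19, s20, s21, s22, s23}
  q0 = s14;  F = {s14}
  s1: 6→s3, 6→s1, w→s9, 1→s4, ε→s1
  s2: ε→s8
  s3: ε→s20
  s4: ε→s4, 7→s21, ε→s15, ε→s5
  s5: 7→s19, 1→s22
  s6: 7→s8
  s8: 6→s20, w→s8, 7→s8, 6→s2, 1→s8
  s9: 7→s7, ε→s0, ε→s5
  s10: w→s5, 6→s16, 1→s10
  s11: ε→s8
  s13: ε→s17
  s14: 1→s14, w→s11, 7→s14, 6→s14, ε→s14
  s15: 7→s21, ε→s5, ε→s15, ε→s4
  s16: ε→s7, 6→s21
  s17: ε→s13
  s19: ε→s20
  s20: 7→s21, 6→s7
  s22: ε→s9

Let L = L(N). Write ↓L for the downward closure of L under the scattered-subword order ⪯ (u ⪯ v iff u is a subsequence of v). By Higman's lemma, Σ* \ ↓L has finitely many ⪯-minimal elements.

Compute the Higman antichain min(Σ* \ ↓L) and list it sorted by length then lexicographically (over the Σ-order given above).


Antichain: [w].

|Q|=24, |F|=1, |δ|=43 (18 ε).
min D↑ (2 st, q0=0, F={1}): 0:7→0,w→1,1→0,6→0 1:7→1,w→1,1→1,6→1 (ε-aug+det+¬).
'w': |S_i|=[7, 6] end={s11,s2,s20,s21,s7,s8} rej; 1/1 del acc.
1 words, ⪯-incomp.


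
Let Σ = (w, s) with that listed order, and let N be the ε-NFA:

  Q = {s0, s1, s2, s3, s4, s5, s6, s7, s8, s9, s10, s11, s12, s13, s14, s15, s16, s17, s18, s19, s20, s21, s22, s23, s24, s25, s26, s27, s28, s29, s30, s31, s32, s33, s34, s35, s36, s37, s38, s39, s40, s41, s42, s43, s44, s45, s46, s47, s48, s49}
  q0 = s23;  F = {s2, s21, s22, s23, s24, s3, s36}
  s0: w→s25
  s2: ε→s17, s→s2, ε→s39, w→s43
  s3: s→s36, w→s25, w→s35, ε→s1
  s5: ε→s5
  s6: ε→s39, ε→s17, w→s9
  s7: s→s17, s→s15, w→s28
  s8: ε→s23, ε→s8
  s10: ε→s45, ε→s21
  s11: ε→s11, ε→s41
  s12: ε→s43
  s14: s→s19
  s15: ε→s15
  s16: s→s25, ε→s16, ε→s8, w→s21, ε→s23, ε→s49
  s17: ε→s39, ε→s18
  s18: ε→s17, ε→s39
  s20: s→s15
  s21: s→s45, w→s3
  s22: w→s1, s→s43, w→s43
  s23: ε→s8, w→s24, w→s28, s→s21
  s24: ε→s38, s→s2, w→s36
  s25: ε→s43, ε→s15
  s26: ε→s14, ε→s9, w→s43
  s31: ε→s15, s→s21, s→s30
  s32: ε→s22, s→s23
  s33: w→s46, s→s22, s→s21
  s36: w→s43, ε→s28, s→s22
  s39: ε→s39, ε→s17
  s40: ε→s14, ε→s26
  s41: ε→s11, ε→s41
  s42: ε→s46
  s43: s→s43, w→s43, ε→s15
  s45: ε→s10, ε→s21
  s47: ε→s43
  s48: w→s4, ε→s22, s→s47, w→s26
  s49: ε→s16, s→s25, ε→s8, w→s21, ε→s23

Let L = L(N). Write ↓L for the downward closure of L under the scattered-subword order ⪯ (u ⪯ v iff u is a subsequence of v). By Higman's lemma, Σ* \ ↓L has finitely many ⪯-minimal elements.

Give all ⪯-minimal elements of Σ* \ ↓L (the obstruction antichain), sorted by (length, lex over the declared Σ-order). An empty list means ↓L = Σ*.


|Q|=50, |F|=7, |δ|=86 (46 ε).
min D↑ (8 st, q0=0, F={6}): 0:w→1,s→2 1:w→3,s→4 2:w→5,s→2 3:w→6,s→7 4:w→6,s→4 5:w→6,s→3 6:w→6,s→6 7:w→6,s→6.
'www': N↓-sim [20, 15, 8, 3] end={s1,s15,s43} ∉↓L; 3/3 del acc.
'wsw': run [20, 15, 10, 3] end={s1,s15,s43} ∉↓L; 3/3 single-dels accept.
'sww': |S_i|=[20, 16, 9, 5] end={s1,s15,s25,s35,s43} ∉↓L; 3/3 single-dels accept.
'wwss': run [20, 15, 8, 4, 2] end={s15,s43} ∉↓L; 4/4 single-dels accept.
'swsss': N↓-sim [20, 16, 9, 6, 4, 2] end={s15,s43} — reject; 5/5 deletions ∈↓L.
5 minimals (antichain).

min(Σ*\↓L) = [www, wsw, sww, wwss, swsss].


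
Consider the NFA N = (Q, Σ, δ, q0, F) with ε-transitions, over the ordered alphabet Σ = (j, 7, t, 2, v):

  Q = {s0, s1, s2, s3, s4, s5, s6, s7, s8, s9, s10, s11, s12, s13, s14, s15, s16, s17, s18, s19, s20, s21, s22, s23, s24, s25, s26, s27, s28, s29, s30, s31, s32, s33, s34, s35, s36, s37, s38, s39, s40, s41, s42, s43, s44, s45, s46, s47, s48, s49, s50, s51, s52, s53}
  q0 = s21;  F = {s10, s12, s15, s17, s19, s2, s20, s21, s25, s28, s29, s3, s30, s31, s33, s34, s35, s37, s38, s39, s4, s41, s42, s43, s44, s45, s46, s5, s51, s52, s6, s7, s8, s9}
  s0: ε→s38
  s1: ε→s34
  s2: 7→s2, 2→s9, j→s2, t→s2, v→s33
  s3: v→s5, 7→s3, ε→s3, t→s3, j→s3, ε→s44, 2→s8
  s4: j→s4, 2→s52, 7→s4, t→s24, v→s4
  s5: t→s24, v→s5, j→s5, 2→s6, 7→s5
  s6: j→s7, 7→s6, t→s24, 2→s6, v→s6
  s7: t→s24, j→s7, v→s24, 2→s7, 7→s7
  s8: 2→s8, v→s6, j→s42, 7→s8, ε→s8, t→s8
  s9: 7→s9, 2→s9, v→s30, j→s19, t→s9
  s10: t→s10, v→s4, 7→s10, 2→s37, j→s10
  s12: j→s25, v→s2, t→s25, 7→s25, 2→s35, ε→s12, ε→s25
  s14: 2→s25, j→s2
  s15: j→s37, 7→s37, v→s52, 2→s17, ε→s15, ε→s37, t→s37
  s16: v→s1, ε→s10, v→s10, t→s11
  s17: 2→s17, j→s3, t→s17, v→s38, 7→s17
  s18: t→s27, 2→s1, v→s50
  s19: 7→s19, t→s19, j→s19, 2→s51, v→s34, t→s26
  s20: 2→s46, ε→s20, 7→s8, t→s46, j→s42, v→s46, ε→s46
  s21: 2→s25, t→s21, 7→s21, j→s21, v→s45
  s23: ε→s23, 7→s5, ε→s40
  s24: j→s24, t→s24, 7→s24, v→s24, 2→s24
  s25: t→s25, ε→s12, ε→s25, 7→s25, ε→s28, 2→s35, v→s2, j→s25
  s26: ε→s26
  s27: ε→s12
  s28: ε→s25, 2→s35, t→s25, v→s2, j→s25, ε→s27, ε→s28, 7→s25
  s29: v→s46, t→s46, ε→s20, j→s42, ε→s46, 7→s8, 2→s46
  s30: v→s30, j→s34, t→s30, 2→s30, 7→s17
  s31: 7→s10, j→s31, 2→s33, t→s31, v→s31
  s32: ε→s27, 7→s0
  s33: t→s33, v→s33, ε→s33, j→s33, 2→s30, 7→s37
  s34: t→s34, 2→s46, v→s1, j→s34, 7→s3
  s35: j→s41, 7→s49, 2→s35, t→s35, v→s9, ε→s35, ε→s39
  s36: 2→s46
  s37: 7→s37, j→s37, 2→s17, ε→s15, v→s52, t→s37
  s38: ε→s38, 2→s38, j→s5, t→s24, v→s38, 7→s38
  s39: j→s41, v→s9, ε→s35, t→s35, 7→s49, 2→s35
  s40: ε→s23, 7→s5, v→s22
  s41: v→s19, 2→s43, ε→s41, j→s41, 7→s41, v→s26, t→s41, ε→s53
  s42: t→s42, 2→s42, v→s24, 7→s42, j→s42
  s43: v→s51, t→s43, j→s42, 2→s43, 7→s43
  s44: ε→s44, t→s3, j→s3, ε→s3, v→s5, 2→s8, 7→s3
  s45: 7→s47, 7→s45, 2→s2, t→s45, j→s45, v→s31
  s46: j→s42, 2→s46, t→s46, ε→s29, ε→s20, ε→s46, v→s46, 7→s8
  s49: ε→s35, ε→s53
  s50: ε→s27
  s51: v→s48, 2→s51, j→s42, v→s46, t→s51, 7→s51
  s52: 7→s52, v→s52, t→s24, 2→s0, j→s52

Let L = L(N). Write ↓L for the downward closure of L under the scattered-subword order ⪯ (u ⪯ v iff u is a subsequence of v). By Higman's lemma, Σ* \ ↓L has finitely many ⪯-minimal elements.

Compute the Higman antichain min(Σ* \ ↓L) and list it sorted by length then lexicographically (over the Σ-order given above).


min(Σ*\↓L) = [vv7vt, 22j2jv].

|Q|=54, |F|=34, |δ|=234 (42 ε).
min D↑ (28 st, q0=0, F={20}): 0:j→0,7→0,t→0,2→1,v→2 1:j→1,7→1,t→1,2→3,v→4 2:j→2,7→2,t→2,2→4,v→5 3:j→6,7→3,t→3,2→3,v→7 4:j→4,7→4,t→4,2→7,v→8 5:j→5,7→9,t→5,2→8,v→5 6:j→6,7→6,t→6,2→10,v→11 7:j→11,7→7,t→7,2→7,v→12 8:j→8,7→13,t→8,2→12,v→8 9:j→9,7→9,t→9,2→13,v→14 10:j→15,7→10,t→10,2→10,v→16 11:j→11,7→11,t→11,2→16,v→17 12:j→17,7→18,t→12,2→12,v→12 13:j→13,7→13,t→13,2→18,v→19 14:j→14,7→14,t→20,2→19,v→14 15:j→15,7→15,t→15,2→15,v→20 16:j→15,7→16,t→16,2→16,v→21 17:j→17,7→22,t→17,2→21,v→17 18:j→22,7→18,t→18,2→18,v→23 19:j→19,7→19,t→20,2→23,v→19 20:j→20,7→20,t→20,2→20,v→20 21:j→15,7→24,t→21,2→21,v→21 22:j→22,7→22,t→22,2→24,v→25 23:j→25,7→23,t→20,2→23,v→23 24:j→15,7→24,t→24,2→24,v→26 25:j→25,7→25,t→20,2→26,v→25 26:j→27,7→26,t→20,2→26,v→26 27:j→27,7→27,t→20,2→27,v→20 [Hopcroft].
'vv7vt': |S_i|=[43, 32, 25, 16, 8, 1] end={s24} rej; 5/5 deletions ∈↓L.
'22j2jv': run [43, 37, 28, 20, 11, 3, 1] end={s24} rej; 6/6 deletions ∈↓L.
2 words, ⪯-incomp.


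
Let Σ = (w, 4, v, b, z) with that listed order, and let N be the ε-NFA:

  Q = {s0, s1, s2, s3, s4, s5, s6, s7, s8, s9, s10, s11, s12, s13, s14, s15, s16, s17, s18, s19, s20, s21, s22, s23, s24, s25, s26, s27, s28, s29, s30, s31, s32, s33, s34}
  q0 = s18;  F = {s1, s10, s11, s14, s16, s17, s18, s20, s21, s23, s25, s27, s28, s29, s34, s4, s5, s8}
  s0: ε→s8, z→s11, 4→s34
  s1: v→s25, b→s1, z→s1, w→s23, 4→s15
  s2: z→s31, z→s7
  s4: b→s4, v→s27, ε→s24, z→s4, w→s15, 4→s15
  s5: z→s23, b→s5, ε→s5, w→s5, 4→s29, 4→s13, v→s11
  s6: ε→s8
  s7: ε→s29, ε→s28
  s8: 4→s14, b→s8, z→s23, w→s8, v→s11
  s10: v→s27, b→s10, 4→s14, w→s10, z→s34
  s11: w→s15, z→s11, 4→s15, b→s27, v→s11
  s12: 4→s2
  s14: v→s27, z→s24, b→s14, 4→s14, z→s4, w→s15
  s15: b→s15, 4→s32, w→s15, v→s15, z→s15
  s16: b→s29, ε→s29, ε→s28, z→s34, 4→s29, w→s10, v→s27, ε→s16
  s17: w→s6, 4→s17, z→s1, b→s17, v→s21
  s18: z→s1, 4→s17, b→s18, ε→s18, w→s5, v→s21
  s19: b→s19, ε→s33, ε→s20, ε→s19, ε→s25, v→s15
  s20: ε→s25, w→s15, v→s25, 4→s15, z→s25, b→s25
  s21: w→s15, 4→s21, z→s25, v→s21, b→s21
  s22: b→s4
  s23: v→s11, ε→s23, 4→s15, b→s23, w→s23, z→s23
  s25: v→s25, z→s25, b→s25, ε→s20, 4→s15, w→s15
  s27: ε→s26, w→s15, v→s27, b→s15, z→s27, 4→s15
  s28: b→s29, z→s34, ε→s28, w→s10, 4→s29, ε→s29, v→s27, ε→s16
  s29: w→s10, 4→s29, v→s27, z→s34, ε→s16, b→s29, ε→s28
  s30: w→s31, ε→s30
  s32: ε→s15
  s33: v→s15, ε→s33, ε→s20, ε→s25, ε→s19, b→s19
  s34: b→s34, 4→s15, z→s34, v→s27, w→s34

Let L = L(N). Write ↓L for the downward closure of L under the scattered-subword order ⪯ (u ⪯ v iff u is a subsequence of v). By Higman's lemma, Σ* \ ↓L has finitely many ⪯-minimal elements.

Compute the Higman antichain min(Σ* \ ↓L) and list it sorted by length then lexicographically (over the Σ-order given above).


min(Σ*\↓L) = [vw, z4, wv4, w4vb, wvbb, 4w4w].

|Q|=35, |F|=18, |δ|=137 (29 ε).
min D↑ (16 st, q0=0, F={9}): 0:w→1,4→2,v→3,b→0,z→4 1:w→1,4→5,v→6,b→1,z→7 2:w→8,4→2,v→3,b→2,z→4 3:w→9,4→3,v→3,b→3,z→10 4:w→7,4→9,v→10,b→4,z→4 5:w→11,4→5,v→12,b→5,z→13 6:w→9,4→9,v→6,b→12,z→6 7:w→7,4→9,v→6,b→7,z→7 8:w→8,4→14,v→6,b→8,z→7 9:w→9,4→9,v→9,b→9,z→9 10:w→9,4→9,v→10,b→10,z→10 11:w→11,4→14,v→12,b→11,z→13 12:w→9,4→9,v→12,b→9,z→12 13:w→13,4→9,v→12,b→13,z→13 14:w→9,4→14,v→12,b→14,z→15 15:w→9,4→9,v→12,b→15,z→15 (ε-aug+det+¬).
'vw': run [24, 8, 2] end={s15,s32} — reject; 2/2 del acc.
'z4': N↓-sim [24, 12, 2] end={s15,s32} — reject; 2/2 del acc.
'wv4': N↓-sim [24, 18, 5, 2] end={s15,s32} — reject; 3/3 del acc.
'w4vb': N↓-sim [24, 18, 13, 4, 2] end={s15,s32} — reject; 4/4 deletions ∈↓L.
'wvbb': |S_i|=[24, 18, 5, 4, 2] end={s15,s32} — reject; 4/4 del acc.
'4w4w': run [24, 22, 13, 7, 2] end={s15,s32} rej; 4/4 deletions ∈↓L.
6 obstructions.


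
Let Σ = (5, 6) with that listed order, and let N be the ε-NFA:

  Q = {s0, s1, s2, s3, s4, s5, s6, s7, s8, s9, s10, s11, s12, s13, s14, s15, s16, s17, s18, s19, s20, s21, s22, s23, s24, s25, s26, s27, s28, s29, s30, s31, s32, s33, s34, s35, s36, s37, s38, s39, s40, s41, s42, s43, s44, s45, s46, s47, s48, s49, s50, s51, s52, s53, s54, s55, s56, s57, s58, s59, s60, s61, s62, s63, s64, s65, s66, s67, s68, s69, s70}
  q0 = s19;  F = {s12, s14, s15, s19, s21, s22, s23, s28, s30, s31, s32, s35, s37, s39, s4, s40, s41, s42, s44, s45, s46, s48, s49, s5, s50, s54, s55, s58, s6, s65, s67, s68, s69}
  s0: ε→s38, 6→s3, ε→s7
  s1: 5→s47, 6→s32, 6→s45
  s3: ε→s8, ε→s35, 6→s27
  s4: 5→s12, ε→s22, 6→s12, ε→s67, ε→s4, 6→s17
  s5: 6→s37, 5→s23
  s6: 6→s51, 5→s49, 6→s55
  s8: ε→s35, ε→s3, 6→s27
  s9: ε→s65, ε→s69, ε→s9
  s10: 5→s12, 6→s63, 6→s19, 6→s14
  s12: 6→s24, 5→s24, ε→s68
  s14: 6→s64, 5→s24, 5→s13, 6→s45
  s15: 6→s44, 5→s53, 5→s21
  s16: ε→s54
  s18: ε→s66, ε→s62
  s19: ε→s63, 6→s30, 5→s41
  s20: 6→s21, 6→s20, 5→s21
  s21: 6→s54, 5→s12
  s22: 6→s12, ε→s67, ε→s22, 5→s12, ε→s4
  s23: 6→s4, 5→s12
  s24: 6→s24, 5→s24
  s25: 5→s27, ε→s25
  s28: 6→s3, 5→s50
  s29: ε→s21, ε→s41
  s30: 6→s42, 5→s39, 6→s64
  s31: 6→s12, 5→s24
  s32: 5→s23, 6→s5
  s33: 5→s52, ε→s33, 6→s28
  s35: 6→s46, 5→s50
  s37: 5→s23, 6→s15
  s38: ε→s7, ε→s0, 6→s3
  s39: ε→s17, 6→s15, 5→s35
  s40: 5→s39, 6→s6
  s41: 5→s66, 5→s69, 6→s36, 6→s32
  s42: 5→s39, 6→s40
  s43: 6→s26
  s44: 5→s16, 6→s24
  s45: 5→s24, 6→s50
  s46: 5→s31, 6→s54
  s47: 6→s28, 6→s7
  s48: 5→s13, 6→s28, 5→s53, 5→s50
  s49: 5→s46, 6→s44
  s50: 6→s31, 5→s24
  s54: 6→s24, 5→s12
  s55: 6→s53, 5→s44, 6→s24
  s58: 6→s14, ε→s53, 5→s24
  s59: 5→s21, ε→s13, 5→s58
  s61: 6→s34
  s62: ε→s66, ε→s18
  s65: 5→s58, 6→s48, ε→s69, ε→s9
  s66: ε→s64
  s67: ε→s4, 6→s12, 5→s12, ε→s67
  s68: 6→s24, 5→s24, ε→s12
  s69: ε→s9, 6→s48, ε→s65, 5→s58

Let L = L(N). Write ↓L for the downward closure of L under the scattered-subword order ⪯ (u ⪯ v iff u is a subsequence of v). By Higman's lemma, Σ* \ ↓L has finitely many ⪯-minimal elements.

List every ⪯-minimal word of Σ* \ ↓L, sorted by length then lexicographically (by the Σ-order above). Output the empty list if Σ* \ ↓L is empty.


min(Σ*\↓L) = [5555, 56556, 65666, 565665, 666666].

|Q|=71, |F|=33, |δ|=141 (39 ε).
min D↑ (30 st, q0=0, F={14}): 0:5→1,6→2 1:5→3,6→4 2:5→5,6→6 3:5→7,6→8 4:5→9,6→10 5:5→11,6→12 6:5→5,6→13 7:5→14,6→15 8:5→16,6→17 9:5→18,6→19 10:5→9,6→20 11:5→16,6→21 12:5→22,6→23 13:5→5,6→24 14:5→14,6→14 15:5→14,6→25 16:5→14,6→26 17:5→16,6→11 18:5→14,6→14 19:5→18,6→18 20:5→9,6→12 21:5→26,6→27 22:5→18,6→27 23:5→27,6→14 24:5→28,6→29 25:5→14,6→16 26:5→14,6→18 27:5→18,6→14 28:5→21,6→23 29:5→23,6→14.
'5555': N↓-sim [47, 39, 30, 11, 2] end={s13,s24} ∉↓L; 4/4 del acc.
'56556': |S_i|=[47, 39, 31, 15, 3, 1] end={s24} rej; 5/5 single-dels accept.
'65666': N↓-sim [47, 39, 21, 15, 7, 1] end={s24} — reject; 5/5 del acc.
'565665': run [47, 39, 31, 15, 9, 4, 1] end={s24} — reject; 6/6 deletions ∈↓L.
'666666': run [47, 39, 33, 28, 20, 10, 2] end={s24,s53} rej; 6/6 del acc.
5 words, ⪯-incomp.


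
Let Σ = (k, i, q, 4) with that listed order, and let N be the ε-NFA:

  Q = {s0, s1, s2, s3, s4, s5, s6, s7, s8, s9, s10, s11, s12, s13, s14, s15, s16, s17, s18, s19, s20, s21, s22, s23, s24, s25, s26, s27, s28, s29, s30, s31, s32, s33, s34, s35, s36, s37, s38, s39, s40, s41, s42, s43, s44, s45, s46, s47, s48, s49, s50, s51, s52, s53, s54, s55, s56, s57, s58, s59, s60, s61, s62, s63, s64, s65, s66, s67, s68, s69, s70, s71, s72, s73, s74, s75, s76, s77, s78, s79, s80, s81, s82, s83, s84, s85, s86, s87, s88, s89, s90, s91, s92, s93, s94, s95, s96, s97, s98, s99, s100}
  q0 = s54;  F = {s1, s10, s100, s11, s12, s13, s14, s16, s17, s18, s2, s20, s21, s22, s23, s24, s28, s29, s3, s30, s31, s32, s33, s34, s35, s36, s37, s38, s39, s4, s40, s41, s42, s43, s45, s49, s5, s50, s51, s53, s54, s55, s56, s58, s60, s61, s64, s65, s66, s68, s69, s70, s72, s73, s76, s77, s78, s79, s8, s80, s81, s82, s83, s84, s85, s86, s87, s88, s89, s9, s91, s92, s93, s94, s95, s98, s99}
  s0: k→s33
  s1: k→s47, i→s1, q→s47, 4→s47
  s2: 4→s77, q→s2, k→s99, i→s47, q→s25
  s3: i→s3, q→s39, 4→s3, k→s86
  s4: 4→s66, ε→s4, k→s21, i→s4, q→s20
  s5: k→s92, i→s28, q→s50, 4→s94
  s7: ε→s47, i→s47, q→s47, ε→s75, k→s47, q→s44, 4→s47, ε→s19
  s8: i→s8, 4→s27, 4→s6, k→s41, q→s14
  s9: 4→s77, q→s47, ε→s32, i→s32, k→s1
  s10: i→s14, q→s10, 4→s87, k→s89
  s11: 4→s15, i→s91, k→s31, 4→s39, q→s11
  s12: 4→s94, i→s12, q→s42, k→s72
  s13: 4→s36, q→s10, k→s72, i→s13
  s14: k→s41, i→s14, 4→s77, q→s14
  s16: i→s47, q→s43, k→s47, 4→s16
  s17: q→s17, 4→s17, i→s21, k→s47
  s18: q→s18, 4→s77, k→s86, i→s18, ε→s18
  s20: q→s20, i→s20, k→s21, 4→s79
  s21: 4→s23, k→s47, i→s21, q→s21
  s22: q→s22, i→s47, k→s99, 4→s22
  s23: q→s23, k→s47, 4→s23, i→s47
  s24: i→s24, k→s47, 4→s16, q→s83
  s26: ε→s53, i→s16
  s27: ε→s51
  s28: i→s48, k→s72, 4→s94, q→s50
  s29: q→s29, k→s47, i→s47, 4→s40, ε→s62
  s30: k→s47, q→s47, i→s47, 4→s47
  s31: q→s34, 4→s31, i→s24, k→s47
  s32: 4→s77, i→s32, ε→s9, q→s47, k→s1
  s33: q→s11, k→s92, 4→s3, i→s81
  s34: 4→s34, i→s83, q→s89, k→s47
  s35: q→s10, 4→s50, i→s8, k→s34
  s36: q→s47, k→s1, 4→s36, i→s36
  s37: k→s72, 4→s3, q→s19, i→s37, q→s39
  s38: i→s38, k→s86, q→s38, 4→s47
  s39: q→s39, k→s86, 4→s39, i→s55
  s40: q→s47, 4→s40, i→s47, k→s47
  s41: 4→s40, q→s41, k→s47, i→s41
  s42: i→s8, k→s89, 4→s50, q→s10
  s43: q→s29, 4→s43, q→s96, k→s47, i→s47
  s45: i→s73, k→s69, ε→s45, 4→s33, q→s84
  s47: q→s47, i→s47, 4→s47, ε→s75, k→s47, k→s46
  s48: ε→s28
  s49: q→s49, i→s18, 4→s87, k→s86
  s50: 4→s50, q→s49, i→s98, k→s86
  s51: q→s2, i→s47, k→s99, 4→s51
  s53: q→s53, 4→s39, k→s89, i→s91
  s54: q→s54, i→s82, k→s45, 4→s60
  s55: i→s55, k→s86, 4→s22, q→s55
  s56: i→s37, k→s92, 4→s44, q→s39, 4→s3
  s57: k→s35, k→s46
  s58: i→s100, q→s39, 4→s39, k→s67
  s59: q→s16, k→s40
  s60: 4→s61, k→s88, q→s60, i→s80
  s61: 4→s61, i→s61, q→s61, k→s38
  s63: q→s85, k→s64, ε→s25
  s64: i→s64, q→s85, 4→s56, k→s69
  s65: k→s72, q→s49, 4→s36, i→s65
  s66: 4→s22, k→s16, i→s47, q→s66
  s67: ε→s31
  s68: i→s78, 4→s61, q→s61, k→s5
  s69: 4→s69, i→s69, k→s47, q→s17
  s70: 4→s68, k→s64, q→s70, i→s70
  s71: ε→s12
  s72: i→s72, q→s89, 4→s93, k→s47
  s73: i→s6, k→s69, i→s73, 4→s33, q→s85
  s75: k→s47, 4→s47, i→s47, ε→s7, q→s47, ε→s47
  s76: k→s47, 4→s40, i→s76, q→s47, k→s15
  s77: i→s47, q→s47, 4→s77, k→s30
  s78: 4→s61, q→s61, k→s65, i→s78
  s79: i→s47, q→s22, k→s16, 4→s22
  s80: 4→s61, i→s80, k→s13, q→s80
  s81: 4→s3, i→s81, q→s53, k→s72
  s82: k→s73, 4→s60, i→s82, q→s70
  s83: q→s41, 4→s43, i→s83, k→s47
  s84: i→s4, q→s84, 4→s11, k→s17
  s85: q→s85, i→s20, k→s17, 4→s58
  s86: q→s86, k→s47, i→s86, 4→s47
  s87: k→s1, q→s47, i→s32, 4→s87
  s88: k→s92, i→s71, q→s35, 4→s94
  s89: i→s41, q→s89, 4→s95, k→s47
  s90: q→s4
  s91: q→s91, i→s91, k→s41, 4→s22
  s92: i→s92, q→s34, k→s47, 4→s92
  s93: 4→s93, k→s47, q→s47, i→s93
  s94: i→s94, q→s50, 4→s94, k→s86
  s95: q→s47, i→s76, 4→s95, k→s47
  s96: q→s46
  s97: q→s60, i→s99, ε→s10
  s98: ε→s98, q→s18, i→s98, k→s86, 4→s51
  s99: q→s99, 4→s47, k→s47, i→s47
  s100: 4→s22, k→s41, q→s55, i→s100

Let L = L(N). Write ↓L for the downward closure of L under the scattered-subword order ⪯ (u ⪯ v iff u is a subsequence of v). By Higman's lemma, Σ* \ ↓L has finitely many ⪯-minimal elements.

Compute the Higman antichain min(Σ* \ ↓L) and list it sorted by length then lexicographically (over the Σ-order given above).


min(Σ*\↓L) = [kkk, 44k4, kqi4i, 4ik4q, iq4qk4, 4kqq4q].

|Q|=101, |F|=77, |δ|=362 (20 ε).
min D↑ (77 st, q0=0, F={12}): 0:k→1,i→2,q→0,4→3 1:k→4,i→5,q→6,4→7 2:k→5,i→2,q→8,4→3 3:k→9,i→10,q→3,4→11 4:k→12,i→4,q→13,4→4 5:k→4,i→5,q→14,4→7 6:k→13,i→15,q→6,4→16 7:k→17,i→18,q→16,4→19 8:k→20,i→8,q→8,4→21 9:k→17,i→22,q→23,4→24 10:k→25,i→10,q→10,4→11 11:k→26,i→11,q→11,4→11 12:k→12,i→12,q→12,4→12 13:k→12,i→27,q→13,4→13 14:k→13,i→28,q→14,4→29 15:k→27,i→15,q→28,4→30 16:k→31,i→32,q→16,4→33 17:k→12,i→17,q→34,4→17 18:k→35,i→18,q→36,4→19 19:k→37,i→19,q→33,4→19 20:k→4,i→20,q→14,4→38 21:k→39,i→40,q→11,4→11 22:k→35,i→22,q→41,4→24 23:k→34,i→42,q→43,4→44 24:k→37,i→24,q→44,4→24 25:k→35,i→25,q→43,4→45 26:k→37,i→26,q→26,4→12 27:k→12,i→27,q→27,4→46 28:k→27,i→28,q→28,4→47 29:k→31,i→48,q→33,4→33 30:k→49,i→12,q→30,4→50 31:k→12,i→51,q→34,4→31 32:k→52,i→32,q→32,4→50 33:k→37,i→53,q→33,4→33 34:k→12,i→54,q→55,4→34 35:k→12,i→35,q→55,4→56 36:k→55,i→32,q→36,4→33 37:k→12,i→37,q→37,4→12 38:k→17,i→57,q→33,4→19 39:k→17,i→58,q→44,4→24 40:k→59,i→40,q→11,4→11 41:k→55,i→42,q→43,4→44 42:k→52,i→42,q→60,4→61 43:k→55,i→60,q→43,4→62 44:k→37,i→63,q→64,4→44 45:k→65,i→45,q→12,4→45 46:k→12,i→12,q→46,4→46 47:k→49,i→12,q→50,4→50 48:k→52,i→48,q→53,4→50 49:k→12,i→12,q→66,4→49 50:k→67,i→12,q→50,4→50 51:k→12,i→51,q→54,4→49 52:k→12,i→52,q→52,4→68 53:k→37,i→53,q→53,4→50 54:k→12,i→54,q→52,4→66 55:k→12,i→52,q→55,4→69 56:k→12,i→56,q→12,4→56 57:k→35,i→57,q→33,4→19 58:k→35,i→58,q→44,4→24 59:k→35,i→59,q→64,4→45 60:k→52,i→60,q→60,4→70 61:k→67,i→12,q→71,4→61 62:k→65,i→72,q→12,4→62 63:k→37,i→63,q→73,4→61 64:k→37,i→73,q→64,4→62 65:k→12,i→65,q→12,4→12 66:k→12,i→12,q→74,4→66 67:k→12,i→12,q→67,4→12 68:k→12,i→12,q→12,4→68 69:k→12,i→75,q→12,4→69 70:k→76,i→12,q→12,4→70 71:k→67,i→12,q→71,4→70 72:k→65,i→72,q→12,4→70 73:k→37,i→73,q→73,4→70 74:k→12,i→12,q→74,4→68 75:k→12,i→75,q→12,4→68 76:k→12,i→12,q→12,4→12 [Hopcroft].
'kkk': N↓-sim [92, 84, 33, 7] end={s15,s19,s44,s46,s47,s7,s75} rej; 3/3 del acc.
'44k4': |S_i|=[92, 82, 52, 12, 6] end={s19,s44,s46,s47,s7,s75} — reject; 4/4 deletions ∈↓L.
'kqi4i': run [92, 84, 62, 44, 24, 6] end={s19,s44,s46,s47,s7,s75} ∉↓L; 5/5 deletions ∈↓L.
'4ik4q': |S_i|=[92, 82, 69, 30, 18, 6] end={s19,s44,s46,s47,s7,s75} rej; 5/5 deletions ∈↓L.
'iq4qk4': N↓-sim [92, 89, 84, 65, 41, 12, 6] end={s19,s44,s46,s47,s7,s75} ∉↓L; 6/6 del acc.
'4kqq4q': run [92, 82, 58, 41, 30, 16, 6] end={s19,s44,s46,s47,s7,s75} ∉↓L; 6/6 single-dels accept.
6 obstructions.


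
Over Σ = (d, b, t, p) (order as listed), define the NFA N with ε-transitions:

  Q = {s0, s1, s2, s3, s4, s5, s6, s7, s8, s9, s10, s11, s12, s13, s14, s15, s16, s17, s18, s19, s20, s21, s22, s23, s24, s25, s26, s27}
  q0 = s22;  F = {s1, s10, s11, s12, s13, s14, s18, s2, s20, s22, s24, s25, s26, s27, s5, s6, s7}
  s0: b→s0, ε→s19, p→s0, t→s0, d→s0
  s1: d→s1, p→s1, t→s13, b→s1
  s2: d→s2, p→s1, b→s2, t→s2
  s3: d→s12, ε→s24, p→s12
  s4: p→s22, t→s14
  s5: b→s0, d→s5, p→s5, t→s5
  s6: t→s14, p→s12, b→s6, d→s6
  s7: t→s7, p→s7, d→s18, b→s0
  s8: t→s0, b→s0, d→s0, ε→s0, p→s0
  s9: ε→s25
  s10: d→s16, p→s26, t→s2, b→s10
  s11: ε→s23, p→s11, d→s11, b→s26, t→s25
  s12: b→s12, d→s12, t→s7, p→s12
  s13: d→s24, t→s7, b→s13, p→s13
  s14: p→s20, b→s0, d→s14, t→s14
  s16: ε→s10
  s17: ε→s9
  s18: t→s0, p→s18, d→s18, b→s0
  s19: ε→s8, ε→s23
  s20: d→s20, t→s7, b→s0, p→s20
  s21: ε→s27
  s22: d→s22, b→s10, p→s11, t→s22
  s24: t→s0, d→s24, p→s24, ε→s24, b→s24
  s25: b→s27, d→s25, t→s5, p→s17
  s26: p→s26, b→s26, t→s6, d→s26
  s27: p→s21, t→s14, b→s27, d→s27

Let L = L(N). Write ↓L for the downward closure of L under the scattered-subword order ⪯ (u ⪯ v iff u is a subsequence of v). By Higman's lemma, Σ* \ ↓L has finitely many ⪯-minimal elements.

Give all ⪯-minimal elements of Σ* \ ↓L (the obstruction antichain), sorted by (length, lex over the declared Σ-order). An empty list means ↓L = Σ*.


|Q|=28, |F|=17, |δ|=91 (11 ε).
min D↑ (18 st, q0=0, F={13}): 0:d→0,b→1,t→0,p→2 1:d→1,b→1,t→3,p→4 2:d→2,b→4,t→5,p→2 3:d→3,b→3,t→3,p→6 4:d→4,b→4,t→7,p→4 5:d→5,b→8,t→9,p→5 6:d→6,b→6,t→10,p→6 7:d→7,b→7,t→11,p→12 8:d→8,b→8,t→11,p→8 9:d→9,b→13,t→9,p→9 10:d→14,b→10,t→15,p→10 11:d→11,b→13,t→11,p→16 12:d→12,b→12,t→15,p→12 13:d→13,b→13,t→13,p→13 14:d→14,b→14,t→13,p→14 15:d→17,b→13,t→15,p→15 16:d→16,b→13,t→15,p→16 17:d→17,b→13,t→13,p→17 [Hopcroft].
'pttb': N↓-sim [25, 21, 18, 9, 4] end={s0,s19,s23,s8} — reject; 4/4 single-dels accept.
'btptdt': run [25, 19, 14, 11, 8, 6, 4] end={s0,s19,s23,s8} ∉↓L; 6/6 single-dels accept.
2 minimals (antichain).

min(Σ*\↓L) = [pttb, btptdt].


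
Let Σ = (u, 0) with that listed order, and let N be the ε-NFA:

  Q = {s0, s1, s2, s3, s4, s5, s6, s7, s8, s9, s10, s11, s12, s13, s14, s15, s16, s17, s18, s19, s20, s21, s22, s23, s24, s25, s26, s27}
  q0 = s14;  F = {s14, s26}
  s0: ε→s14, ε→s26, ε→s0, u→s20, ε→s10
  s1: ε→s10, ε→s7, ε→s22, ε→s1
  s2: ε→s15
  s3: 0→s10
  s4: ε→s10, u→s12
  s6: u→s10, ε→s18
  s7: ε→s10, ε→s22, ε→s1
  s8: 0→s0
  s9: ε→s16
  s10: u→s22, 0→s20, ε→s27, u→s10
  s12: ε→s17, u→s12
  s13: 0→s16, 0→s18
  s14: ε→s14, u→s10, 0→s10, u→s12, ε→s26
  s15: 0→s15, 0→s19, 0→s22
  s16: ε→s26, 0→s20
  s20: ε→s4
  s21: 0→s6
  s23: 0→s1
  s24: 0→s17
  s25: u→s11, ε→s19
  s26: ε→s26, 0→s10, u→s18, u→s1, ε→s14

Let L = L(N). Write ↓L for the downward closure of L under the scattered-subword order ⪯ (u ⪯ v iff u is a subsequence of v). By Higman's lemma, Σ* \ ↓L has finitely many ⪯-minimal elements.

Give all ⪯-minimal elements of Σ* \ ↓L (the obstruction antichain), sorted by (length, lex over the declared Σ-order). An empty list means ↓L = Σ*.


|Q|=28, |F|=2, |δ|=49 (24 ε).
min D↑ (2 st, q0=0, F={1}): 0:u→1,0→1 1:u→1,0→1 [Hopcroft].
'u': run [12, 10] end={s1,s10,s12,s17,s18,s20,s22,s27,s4,s7} rej; 1/1 single-dels accept.
'0': run [12, 7] end={s10,s12,s17,s20,s22,s27,s4} ∉↓L; 1/1 del acc.
2 obstructions.

Antichain: [u, 0].


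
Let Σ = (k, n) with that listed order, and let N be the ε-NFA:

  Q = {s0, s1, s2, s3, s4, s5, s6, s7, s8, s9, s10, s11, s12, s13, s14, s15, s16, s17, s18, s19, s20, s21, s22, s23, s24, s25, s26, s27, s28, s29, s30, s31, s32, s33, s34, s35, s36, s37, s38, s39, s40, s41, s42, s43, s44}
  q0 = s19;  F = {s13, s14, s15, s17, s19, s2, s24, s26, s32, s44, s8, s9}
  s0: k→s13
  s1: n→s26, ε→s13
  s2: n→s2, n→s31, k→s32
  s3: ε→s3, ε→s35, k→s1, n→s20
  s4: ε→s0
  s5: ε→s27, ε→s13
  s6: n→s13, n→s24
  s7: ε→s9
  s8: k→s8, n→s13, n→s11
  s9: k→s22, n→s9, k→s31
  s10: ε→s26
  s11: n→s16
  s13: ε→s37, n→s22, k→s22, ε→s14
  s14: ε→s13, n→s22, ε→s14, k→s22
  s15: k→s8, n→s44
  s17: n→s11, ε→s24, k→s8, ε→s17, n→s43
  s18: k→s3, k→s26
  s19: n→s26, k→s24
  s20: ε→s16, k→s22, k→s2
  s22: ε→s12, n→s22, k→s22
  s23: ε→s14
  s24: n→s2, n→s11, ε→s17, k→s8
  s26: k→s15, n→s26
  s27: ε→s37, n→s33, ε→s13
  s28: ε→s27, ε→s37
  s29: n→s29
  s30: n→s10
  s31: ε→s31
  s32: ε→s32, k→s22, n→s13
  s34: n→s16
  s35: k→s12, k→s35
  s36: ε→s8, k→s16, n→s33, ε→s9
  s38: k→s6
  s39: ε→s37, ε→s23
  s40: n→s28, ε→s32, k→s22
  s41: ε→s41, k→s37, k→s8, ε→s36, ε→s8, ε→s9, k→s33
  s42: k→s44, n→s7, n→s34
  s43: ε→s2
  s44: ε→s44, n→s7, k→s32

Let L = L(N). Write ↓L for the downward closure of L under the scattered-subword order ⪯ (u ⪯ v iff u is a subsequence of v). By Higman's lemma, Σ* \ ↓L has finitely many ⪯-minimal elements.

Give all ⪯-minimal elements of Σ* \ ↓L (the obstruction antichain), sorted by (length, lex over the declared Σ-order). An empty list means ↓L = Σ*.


|Q|=45, |F|=12, |δ|=94 (35 ε).
min D↑ (11 st, q0=0, F={9}): 0:k→1,n→2 1:k→3,n→4 2:k→5,n→2 3:k→3,n→6 4:k→7,n→4 5:k→3,n→8 6:k→9,n→9 7:k→9,n→6 8:k→7,n→10 9:k→9,n→9 10:k→9,n→10 [Hopcroft].
'kknk': |S_i|=[20, 18, 10, 7, 2] end={s12,s22} ∉↓L; 4/4 single-dels accept.
'kknn': |S_i|=[20, 18, 10, 7, 3] end={s12,s16,s22} rej; 4/4 del acc.
'knkk': N↓-sim [20, 18, 14, 7, 2] end={s12,s22} ∉↓L; 4/4 deletions ∈↓L.
'nknnk': |S_i|=[20, 17, 14, 12, 9, 3] end={s12,s22,s31} rej; 5/5 deletions ∈↓L.
4 words, ⪯-incomp.

Antichain: [kknk, kknn, knkk, nknnk].


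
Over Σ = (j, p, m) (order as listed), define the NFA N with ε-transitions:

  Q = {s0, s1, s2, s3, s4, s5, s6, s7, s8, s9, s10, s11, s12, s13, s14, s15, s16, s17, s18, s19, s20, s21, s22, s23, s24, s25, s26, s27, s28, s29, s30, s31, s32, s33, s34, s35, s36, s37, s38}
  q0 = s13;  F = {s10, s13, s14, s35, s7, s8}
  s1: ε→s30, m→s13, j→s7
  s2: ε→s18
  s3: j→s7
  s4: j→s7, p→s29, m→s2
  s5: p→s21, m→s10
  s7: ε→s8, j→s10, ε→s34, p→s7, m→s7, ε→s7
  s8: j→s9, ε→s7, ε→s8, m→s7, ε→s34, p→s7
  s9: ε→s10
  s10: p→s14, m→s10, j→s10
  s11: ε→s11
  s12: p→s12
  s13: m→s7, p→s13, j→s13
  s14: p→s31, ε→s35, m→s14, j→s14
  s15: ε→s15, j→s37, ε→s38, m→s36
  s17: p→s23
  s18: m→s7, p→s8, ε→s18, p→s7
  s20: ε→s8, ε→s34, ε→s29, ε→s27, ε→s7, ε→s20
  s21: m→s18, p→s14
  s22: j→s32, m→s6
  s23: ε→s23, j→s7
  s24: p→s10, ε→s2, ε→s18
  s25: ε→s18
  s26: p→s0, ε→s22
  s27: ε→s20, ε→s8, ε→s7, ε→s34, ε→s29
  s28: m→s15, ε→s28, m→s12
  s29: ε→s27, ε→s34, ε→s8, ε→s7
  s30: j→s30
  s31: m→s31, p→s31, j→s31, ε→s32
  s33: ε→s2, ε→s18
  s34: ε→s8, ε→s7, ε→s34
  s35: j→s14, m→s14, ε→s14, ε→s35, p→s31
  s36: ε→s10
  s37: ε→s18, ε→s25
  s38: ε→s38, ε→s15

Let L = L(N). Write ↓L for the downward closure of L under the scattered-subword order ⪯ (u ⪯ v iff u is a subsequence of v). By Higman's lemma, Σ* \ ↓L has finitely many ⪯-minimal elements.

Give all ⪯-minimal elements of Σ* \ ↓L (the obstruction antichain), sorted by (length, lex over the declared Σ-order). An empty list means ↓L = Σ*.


min(Σ*\↓L) = [mjpp].

|Q|=39, |F|=6, |δ|=94 (48 ε).
min D↑ (5 st, q0=0, F={4}): 0:j→0,p→0,m→1 1:j→2,p→1,m→1 2:j→2,p→3,m→2 3:j→3,p→4,m→3 4:j→4,p→4,m→4 [Hopcroft].
'mjpp': N↓-sim [10, 9, 6, 4, 2] end={s31,s32} rej; 4/4 single-dels accept.
1 minimals (antichain).


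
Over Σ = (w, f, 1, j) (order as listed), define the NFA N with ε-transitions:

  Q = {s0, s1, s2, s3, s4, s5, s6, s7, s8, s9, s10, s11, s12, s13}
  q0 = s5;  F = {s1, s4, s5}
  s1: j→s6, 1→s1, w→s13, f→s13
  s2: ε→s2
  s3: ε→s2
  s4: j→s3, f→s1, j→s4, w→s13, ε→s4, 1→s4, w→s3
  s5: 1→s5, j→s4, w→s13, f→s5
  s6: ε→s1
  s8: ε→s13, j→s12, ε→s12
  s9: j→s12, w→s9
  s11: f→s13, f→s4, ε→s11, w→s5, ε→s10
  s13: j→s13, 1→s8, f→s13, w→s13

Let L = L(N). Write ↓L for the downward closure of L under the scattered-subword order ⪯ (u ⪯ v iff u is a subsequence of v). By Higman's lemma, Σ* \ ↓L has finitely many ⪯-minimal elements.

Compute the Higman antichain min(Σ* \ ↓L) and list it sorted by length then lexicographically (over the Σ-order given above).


|Q|=14, |F|=3, |δ|=32 (8 ε).
min D↑ (4 st, q0=0, F={1}): 0:w→1,f→0,1→0,j→2 1:w→1,f→1,1→1,j→1 2:w→1,f→3,1→2,j→2 3:w→1,f→1,1→3,j→3 [Hopcroft].
'w': |S_i|=[9, 5] end={s12,s13,s2,s3,s8} rej; 1/1 single-dels accept.
'jff': |S_i|=[9, 8, 5, 3] end={s12,s13,s8} ∉↓L; 3/3 deletions ∈↓L.
2 words, ⪯-incomp.

min(Σ*\↓L) = [w, jff].


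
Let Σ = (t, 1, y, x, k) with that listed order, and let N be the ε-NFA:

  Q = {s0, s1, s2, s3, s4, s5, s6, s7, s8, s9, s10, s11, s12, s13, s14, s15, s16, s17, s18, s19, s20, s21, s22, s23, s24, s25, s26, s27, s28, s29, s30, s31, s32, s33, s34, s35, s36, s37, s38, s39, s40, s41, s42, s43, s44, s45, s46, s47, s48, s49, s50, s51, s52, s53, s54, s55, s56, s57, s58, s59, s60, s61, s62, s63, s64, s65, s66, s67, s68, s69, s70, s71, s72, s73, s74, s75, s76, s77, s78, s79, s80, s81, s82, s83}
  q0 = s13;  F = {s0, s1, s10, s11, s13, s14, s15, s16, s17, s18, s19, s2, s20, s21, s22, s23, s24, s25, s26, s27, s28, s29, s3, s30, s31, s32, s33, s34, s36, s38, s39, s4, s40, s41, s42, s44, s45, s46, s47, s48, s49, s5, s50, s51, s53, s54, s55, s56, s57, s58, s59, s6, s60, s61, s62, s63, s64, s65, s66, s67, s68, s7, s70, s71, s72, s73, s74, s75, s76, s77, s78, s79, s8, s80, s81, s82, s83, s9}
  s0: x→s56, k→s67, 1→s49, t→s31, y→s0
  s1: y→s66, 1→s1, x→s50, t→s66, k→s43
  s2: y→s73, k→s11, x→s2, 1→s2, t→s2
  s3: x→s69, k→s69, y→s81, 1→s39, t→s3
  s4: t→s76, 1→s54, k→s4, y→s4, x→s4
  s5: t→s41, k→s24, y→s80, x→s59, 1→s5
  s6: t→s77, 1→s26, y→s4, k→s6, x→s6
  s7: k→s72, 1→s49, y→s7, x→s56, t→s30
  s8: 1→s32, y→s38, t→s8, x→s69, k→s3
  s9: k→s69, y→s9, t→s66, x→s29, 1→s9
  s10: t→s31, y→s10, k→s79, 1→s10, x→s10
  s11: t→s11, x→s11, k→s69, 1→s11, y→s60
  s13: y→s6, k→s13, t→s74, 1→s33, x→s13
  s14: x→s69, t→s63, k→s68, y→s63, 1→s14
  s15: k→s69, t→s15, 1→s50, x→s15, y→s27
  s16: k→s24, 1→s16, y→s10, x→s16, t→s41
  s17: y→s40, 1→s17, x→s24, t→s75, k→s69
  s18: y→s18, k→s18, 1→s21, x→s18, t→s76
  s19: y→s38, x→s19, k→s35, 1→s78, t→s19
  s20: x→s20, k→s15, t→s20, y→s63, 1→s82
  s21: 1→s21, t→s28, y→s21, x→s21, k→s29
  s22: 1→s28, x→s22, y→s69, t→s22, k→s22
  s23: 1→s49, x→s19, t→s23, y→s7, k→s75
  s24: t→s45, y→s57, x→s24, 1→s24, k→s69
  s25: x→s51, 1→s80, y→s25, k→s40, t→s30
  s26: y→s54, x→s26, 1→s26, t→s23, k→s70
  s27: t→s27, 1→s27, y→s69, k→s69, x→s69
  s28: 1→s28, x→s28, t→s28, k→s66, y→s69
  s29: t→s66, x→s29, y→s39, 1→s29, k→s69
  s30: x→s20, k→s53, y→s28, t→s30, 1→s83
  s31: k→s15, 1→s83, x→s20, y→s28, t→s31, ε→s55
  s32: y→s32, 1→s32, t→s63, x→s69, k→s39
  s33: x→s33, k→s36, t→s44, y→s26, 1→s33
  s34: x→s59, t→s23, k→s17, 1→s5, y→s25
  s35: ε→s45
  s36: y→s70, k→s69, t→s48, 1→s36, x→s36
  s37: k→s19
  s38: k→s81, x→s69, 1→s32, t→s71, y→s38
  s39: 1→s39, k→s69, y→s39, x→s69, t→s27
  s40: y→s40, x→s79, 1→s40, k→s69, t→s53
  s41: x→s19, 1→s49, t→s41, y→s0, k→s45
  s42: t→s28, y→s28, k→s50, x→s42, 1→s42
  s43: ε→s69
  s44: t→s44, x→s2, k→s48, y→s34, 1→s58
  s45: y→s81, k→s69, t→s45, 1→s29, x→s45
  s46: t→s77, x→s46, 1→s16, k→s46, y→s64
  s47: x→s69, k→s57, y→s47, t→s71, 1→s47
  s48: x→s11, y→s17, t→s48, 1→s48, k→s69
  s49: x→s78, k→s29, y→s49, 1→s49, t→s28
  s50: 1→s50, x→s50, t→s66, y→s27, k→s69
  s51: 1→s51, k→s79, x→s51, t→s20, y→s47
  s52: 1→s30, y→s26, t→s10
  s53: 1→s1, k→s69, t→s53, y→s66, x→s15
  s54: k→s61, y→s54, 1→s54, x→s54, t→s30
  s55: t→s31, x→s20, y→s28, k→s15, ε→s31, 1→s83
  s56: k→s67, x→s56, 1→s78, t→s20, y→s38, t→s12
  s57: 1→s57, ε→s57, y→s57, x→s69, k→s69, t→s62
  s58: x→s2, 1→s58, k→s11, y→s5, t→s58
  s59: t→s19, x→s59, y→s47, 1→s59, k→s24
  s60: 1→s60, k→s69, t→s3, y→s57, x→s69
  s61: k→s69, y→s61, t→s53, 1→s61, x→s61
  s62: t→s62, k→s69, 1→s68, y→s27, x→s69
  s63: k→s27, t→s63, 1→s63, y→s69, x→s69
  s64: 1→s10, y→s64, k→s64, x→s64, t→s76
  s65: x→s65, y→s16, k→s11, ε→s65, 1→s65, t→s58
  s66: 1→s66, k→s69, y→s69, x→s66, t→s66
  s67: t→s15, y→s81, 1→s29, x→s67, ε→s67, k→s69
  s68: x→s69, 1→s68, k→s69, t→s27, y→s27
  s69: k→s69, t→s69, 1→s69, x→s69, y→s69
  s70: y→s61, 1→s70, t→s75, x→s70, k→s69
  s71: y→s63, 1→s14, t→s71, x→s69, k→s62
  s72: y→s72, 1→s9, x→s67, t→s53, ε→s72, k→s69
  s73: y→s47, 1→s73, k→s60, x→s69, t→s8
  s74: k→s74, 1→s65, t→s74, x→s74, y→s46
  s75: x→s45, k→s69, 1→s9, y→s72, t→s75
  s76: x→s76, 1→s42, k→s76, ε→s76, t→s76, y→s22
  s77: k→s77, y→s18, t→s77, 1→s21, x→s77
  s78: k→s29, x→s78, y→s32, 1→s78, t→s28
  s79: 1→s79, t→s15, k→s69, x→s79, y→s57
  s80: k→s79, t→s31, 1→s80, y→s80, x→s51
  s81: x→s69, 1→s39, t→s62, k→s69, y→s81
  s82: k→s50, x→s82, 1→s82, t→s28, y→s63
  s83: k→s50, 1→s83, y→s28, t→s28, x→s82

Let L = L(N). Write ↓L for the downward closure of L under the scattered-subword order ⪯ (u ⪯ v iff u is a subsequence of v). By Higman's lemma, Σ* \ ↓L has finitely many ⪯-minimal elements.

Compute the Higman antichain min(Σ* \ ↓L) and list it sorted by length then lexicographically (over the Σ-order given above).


|Q|=84, |F|=78, |δ|=409 (9 ε).
min D↑ (78 st, q0=0, F={21}): 0:t→1,1→2,y→3,x→0,k→0 1:t→1,1→4,y→5,x→1,k→1 2:t→6,1→2,y→7,x→2,k→8 3:t→9,1→7,y→10,x→3,k→3 4:t→11,1→4,y→12,x→4,k→13 5:t→9,1→12,y→14,x→5,k→5 6:t→6,1→11,y→15,x→16,k→17 7:t→18,1→7,y→19,x→7,k→20 8:t→17,1→8,y→20,x→8,k→21 9:t→9,1→22,y→23,x→9,k→9 10:t→24,1→19,y→10,x→10,k→10 11:t→11,1→11,y→25,x→16,k→13 12:t→26,1→12,y→27,x→12,k→28 13:t→13,1→13,y→29,x→13,k→21 14:t→24,1→27,y→14,x→14,k→14 15:t→18,1→25,y→30,x→31,k→32 16:t→16,1→16,y→33,x→16,k→13 17:t→17,1→17,y→32,x→13,k→21 18:t→18,1→34,y→35,x→36,k→37 19:t→38,1→19,y→19,x→19,k→39 20:t→37,1→20,y→39,x→20,k→21 21:t→21,1→21,y→21,x→21,k→21 22:t→40,1→22,y→22,x→22,k→41 23:t→24,1→22,y→23,x→23,k→23 24:t→24,1→42,y→43,x→24,k→24 25:t→26,1→25,y→44,x→31,k→28 26:t→26,1→34,y→45,x→36,k→46 27:t→47,1→27,y→27,x→27,k→48 28:t→46,1→28,y→49,x→28,k→21 29:t→50,1→29,y→49,x→21,k→21 30:t→38,1→44,y→30,x→51,k→52 31:t→36,1→31,y→53,x→31,k→28 32:t→37,1→32,y→52,x→28,k→21 33:t→54,1→33,y→53,x→21,k→29 34:t→40,1→34,y→34,x→55,k→41 35:t→38,1→34,y→35,x→56,k→57 36:t→36,1→55,y→58,x→36,k→46 37:t→37,1→59,y→57,x→46,k→21 38:t→38,1→60,y→40,x→61,k→62 39:t→62,1→39,y→39,x→39,k→21 40:t→40,1→40,y→21,x→40,k→63 41:t→63,1→41,y→64,x→41,k→21 42:t→40,1→42,y→40,x→42,k→65 43:t→43,1→40,y→21,x→43,k→43 44:t→47,1→44,y→44,x→51,k→48 45:t→47,1→34,y→45,x→56,k→66 46:t→46,1→41,y→67,x→46,k→21 47:t→47,1→60,y→40,x→61,k→68 48:t→68,1→48,y→49,x→48,k→21 49:t→69,1→49,y→49,x→21,k→21 50:t→50,1→64,y→67,x→21,k→21 51:t→61,1→51,y→53,x→51,k→48 52:t→62,1→52,y→52,x→48,k→21 53:t→70,1→53,y→53,x→21,k→49 54:t→54,1→71,y→58,x→21,k→50 55:t→40,1→55,y→71,x→55,k→41 56:t→61,1→55,y→58,x→56,k→66 57:t→62,1→59,y→57,x→66,k→21 58:t→70,1→71,y→58,x→21,k→67 59:t→63,1→59,y→59,x→41,k→21 60:t→40,1→60,y→40,x→72,k→65 61:t→61,1→72,y→73,x→61,k→68 62:t→62,1→74,y→63,x→68,k→21 63:t→63,1→63,y→21,x→63,k→21 64:t→75,1→64,y→64,x→21,k→21 65:t→63,1→65,y→75,x→65,k→21 66:t→68,1→41,y→67,x→66,k→21 67:t→69,1→64,y→67,x→21,k→21 68:t→68,1→65,y→75,x→68,k→21 69:t→69,1→76,y→75,x→21,k→21 70:t→70,1→77,y→73,x→21,k→69 71:t→73,1→71,y→71,x→21,k→64 72:t→40,1→72,y→73,x→72,k→65 73:t→73,1→73,y→21,x→21,k→75 74:t→63,1→74,y→63,x→65,k→21 75:t→75,1→75,y→21,x→21,k→21 76:t→75,1→76,y→75,x→21,k→21 77:t→73,1→77,y→73,x→21,k→76 [Hopcroft].
'1kk': run [82, 72, 31, 2] end={s43,s69} rej; 3/3 single-dels accept.
't1kyx': N↓-sim [82, 73, 60, 20, 9, 1] end={s69} ∉↓L; 5/5 del acc.
'1txyx': N↓-sim [82, 72, 61, 37, 17, 1] end={s69} — reject; 5/5 del acc.
'yt1ty': run [82, 72, 48, 20, 5, 1] end={s69} ∉↓L; 5/5 del acc.
'yytyy': N↓-sim [82, 72, 51, 24, 6, 1] end={s69} ∉↓L; 5/5 single-dels accept.
5 minimals (antichain).

min(Σ*\↓L) = [1kk, t1kyx, 1txyx, yt1ty, yytyy].
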